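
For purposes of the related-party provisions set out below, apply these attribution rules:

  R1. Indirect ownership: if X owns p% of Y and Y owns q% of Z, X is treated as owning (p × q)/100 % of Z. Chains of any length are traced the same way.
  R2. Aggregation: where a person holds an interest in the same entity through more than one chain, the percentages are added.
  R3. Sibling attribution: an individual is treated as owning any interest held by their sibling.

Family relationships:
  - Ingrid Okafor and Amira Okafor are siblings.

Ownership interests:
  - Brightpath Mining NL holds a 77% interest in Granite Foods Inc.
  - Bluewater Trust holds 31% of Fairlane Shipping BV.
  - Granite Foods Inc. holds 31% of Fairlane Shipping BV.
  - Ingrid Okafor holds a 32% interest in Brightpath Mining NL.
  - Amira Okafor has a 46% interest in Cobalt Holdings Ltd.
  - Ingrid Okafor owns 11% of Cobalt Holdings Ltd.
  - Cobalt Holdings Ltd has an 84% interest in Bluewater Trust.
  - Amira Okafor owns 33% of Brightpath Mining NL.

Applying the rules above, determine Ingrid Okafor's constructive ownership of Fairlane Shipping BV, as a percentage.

By sibling attribution (R3), Ingrid Okafor is treated as also owning Amira Okafor's interest in Cobalt Holdings Ltd, giving 11% + 46% = 57%.
By sibling attribution (R3), Ingrid Okafor is treated as also owning Amira Okafor's interest in Brightpath Mining NL, giving 32% + 33% = 65%.
Chain via Cobalt Holdings Ltd → Bluewater Trust (R1): 57% × 84% × 31% = 14.8428% of Fairlane Shipping BV.
Chain via Brightpath Mining NL → Granite Foods Inc. (R1): 65% × 77% × 31% = 15.5155% of Fairlane Shipping BV.
Aggregating (R2): 14.8428% + 15.5155% = 30.3583%.

30.3583%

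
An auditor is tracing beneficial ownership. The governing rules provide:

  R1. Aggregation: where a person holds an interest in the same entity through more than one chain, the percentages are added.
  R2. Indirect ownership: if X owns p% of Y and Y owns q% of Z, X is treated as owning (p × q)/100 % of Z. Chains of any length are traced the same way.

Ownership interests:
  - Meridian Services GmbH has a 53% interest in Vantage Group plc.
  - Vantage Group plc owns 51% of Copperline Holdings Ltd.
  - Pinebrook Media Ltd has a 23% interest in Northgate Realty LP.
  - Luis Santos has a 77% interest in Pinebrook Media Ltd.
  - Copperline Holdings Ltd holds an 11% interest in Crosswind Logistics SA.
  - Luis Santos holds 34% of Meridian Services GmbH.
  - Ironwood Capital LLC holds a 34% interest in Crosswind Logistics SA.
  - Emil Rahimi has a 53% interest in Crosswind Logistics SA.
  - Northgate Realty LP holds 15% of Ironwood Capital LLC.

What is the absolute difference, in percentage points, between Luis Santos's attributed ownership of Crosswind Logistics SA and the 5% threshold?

Chain via Pinebrook Media Ltd → Northgate Realty LP → Ironwood Capital LLC (R2): 77% × 23% × 15% × 34% = 0.90321% of Crosswind Logistics SA.
Chain via Meridian Services GmbH → Vantage Group plc → Copperline Holdings Ltd (R2): 34% × 53% × 51% × 11% = 1.010922% of Crosswind Logistics SA.
Aggregating (R1): 0.90321% + 1.010922% = 1.914132%.
1.914132% falls short of the 5% threshold by 3.085868 percentage points.

3.085868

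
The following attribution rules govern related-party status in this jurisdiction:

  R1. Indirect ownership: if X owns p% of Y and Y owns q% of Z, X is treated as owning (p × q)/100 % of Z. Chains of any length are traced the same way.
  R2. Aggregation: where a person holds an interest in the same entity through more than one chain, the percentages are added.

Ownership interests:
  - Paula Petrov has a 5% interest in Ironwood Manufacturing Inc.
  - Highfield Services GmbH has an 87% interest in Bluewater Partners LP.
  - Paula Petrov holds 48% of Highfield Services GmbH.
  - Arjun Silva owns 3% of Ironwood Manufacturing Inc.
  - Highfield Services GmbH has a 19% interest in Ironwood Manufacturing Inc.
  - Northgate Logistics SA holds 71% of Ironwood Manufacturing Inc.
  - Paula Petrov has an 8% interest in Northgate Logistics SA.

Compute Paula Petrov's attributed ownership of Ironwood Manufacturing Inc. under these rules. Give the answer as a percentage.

Chain via Highfield Services GmbH (R1): 48% × 19% = 9.12% of Ironwood Manufacturing Inc.
Chain via Northgate Logistics SA (R1): 8% × 71% = 5.68% of Ironwood Manufacturing Inc.
Direct interest in Ironwood Manufacturing Inc: 5%.
Aggregating (R2): 9.12% + 5.68% + 5% = 19.8%.

19.8%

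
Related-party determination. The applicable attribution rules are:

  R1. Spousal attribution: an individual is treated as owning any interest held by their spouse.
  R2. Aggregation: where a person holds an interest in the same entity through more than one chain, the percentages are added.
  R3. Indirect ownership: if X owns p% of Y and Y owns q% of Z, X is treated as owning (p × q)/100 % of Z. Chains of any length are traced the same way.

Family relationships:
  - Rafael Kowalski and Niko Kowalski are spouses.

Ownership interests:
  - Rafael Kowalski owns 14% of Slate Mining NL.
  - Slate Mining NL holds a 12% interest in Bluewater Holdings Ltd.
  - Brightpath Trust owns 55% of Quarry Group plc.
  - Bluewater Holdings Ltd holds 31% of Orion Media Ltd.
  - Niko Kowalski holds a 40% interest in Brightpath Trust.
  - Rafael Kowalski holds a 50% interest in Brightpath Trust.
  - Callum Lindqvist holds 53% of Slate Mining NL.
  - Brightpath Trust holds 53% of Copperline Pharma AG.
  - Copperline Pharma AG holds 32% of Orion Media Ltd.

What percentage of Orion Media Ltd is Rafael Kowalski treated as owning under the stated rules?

15.7848%

By spousal attribution (R1), Rafael Kowalski is treated as also owning Niko Kowalski's interest in Brightpath Trust, giving 50% + 40% = 90%.
Chain via Slate Mining NL → Bluewater Holdings Ltd (R3): 14% × 12% × 31% = 0.5208% of Orion Media Ltd.
Chain via Brightpath Trust → Copperline Pharma AG (R3): 90% × 53% × 32% = 15.264% of Orion Media Ltd.
Aggregating (R2): 0.5208% + 15.264% = 15.7848%.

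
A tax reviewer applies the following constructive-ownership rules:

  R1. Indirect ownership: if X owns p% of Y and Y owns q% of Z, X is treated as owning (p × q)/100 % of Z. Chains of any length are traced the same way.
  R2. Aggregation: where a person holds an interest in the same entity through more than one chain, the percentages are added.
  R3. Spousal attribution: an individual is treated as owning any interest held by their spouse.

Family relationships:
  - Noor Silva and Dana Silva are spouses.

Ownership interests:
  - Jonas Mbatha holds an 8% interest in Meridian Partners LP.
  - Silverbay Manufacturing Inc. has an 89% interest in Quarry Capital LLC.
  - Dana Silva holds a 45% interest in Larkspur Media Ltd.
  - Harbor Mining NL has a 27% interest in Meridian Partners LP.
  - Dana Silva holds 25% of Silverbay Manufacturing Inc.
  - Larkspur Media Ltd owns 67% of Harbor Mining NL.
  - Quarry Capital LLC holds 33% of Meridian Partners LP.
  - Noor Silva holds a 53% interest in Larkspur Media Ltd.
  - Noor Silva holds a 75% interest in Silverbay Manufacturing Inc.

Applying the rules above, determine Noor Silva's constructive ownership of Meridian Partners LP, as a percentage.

47.0982%

By spousal attribution (R3), Noor Silva is treated as also owning Dana Silva's interest in Larkspur Media Ltd, giving 53% + 45% = 98%.
By spousal attribution (R3), Noor Silva is treated as also owning Dana Silva's interest in Silverbay Manufacturing Inc, giving 75% + 25% = 100%.
Chain via Larkspur Media Ltd → Harbor Mining NL (R1): 98% × 67% × 27% = 17.7282% of Meridian Partners LP.
Chain via Silverbay Manufacturing Inc. → Quarry Capital LLC (R1): 100% × 89% × 33% = 29.37% of Meridian Partners LP.
Aggregating (R2): 17.7282% + 29.37% = 47.0982%.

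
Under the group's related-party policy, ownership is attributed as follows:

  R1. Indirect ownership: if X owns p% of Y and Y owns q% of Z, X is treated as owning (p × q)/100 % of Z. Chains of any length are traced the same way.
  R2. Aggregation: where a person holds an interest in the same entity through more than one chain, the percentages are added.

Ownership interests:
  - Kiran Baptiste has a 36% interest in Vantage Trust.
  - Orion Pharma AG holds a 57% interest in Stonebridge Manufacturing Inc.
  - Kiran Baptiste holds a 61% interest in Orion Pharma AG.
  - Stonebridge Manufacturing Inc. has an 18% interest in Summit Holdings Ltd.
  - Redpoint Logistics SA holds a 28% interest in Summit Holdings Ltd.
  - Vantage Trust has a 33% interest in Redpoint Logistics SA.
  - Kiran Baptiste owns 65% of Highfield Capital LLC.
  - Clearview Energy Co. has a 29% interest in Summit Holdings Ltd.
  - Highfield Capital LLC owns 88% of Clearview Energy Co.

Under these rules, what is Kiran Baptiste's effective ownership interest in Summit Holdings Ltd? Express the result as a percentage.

Chain via Vantage Trust → Redpoint Logistics SA (R1): 36% × 33% × 28% = 3.3264% of Summit Holdings Ltd.
Chain via Orion Pharma AG → Stonebridge Manufacturing Inc. (R1): 61% × 57% × 18% = 6.2586% of Summit Holdings Ltd.
Chain via Highfield Capital LLC → Clearview Energy Co. (R1): 65% × 88% × 29% = 16.588% of Summit Holdings Ltd.
Aggregating (R2): 3.3264% + 6.2586% + 16.588% = 26.173%.

26.173%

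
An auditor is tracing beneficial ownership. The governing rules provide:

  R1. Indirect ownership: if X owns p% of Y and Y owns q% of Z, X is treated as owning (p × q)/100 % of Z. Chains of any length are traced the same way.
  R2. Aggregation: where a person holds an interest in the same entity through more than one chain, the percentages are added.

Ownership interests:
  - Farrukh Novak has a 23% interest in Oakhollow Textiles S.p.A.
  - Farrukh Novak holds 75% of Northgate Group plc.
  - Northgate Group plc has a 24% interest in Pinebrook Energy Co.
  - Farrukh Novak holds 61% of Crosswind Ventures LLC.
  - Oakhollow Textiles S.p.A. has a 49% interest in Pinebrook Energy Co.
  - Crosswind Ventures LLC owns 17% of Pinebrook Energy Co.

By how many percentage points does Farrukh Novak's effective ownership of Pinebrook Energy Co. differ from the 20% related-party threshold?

19.64

Chain via Northgate Group plc (R1): 75% × 24% = 18% of Pinebrook Energy Co.
Chain via Oakhollow Textiles S.p.A. (R1): 23% × 49% = 11.27% of Pinebrook Energy Co.
Chain via Crosswind Ventures LLC (R1): 61% × 17% = 10.37% of Pinebrook Energy Co.
Aggregating (R2): 18% + 11.27% + 10.37% = 39.64%.
39.64% exceeds the 20% threshold by 19.64 percentage points.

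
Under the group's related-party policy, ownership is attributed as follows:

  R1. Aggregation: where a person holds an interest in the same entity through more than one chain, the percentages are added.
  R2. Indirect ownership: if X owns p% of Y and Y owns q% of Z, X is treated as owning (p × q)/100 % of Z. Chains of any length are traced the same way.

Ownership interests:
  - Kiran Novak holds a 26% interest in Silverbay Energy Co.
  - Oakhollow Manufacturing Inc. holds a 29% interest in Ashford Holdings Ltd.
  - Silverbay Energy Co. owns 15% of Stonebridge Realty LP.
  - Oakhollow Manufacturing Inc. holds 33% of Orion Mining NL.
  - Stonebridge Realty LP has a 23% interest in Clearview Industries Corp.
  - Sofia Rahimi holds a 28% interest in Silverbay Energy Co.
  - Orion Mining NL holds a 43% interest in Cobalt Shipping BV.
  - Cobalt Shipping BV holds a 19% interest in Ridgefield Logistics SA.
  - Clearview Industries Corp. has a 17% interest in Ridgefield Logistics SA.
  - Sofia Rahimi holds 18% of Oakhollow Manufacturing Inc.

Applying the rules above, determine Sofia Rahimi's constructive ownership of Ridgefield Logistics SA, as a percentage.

0.649518%

Chain via Silverbay Energy Co. → Stonebridge Realty LP → Clearview Industries Corp. (R2): 28% × 15% × 23% × 17% = 0.16422% of Ridgefield Logistics SA.
Chain via Oakhollow Manufacturing Inc. → Orion Mining NL → Cobalt Shipping BV (R2): 18% × 33% × 43% × 19% = 0.485298% of Ridgefield Logistics SA.
Aggregating (R1): 0.16422% + 0.485298% = 0.649518%.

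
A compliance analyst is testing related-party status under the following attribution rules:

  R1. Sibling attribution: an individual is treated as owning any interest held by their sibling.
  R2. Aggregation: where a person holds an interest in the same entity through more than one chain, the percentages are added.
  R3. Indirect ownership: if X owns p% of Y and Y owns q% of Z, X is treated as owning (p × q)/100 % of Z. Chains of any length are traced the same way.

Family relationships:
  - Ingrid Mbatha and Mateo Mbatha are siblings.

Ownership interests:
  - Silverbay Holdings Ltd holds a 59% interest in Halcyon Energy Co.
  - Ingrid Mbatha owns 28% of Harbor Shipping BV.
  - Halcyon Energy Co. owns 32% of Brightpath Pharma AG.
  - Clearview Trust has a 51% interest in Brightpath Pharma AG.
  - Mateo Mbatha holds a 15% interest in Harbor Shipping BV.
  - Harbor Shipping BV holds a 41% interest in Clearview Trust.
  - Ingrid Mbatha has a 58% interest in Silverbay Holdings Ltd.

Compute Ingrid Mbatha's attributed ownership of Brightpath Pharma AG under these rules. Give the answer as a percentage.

19.9417%

By sibling attribution (R1), Ingrid Mbatha is treated as also owning Mateo Mbatha's interest in Harbor Shipping BV, giving 28% + 15% = 43%.
Chain via Harbor Shipping BV → Clearview Trust (R3): 43% × 41% × 51% = 8.9913% of Brightpath Pharma AG.
Chain via Silverbay Holdings Ltd → Halcyon Energy Co. (R3): 58% × 59% × 32% = 10.9504% of Brightpath Pharma AG.
Aggregating (R2): 8.9913% + 10.9504% = 19.9417%.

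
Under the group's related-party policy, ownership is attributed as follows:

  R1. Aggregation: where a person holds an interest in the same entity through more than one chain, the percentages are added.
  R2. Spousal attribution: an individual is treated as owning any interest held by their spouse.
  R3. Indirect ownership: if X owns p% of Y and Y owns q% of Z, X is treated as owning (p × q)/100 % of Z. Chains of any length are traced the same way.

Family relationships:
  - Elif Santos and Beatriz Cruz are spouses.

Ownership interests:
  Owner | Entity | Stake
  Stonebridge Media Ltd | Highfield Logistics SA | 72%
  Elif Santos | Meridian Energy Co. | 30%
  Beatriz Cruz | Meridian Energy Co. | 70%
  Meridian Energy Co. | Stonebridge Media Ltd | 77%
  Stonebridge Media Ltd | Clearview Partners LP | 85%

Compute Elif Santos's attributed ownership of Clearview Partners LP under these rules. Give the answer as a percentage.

65.45%

By spousal attribution (R2), Elif Santos is treated as also owning Beatriz Cruz's interest in Meridian Energy Co, giving 30% + 70% = 100%.
Chain via Meridian Energy Co. → Stonebridge Media Ltd (R3): 100% × 77% × 85% = 65.45% of Clearview Partners LP.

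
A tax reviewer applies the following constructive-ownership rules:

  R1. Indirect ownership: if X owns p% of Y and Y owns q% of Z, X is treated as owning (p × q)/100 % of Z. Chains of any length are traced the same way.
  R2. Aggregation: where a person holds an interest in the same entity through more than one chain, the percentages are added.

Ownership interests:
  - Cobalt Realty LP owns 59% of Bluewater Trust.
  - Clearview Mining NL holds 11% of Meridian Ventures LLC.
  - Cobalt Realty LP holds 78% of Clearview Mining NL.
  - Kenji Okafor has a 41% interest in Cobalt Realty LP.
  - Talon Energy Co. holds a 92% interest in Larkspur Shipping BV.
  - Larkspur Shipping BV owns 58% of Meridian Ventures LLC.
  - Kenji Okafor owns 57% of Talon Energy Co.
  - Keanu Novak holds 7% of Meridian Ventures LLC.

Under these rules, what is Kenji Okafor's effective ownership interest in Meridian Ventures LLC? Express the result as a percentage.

Chain via Talon Energy Co. → Larkspur Shipping BV (R1): 57% × 92% × 58% = 30.4152% of Meridian Ventures LLC.
Chain via Cobalt Realty LP → Clearview Mining NL (R1): 41% × 78% × 11% = 3.5178% of Meridian Ventures LLC.
Aggregating (R2): 30.4152% + 3.5178% = 33.933%.

33.933%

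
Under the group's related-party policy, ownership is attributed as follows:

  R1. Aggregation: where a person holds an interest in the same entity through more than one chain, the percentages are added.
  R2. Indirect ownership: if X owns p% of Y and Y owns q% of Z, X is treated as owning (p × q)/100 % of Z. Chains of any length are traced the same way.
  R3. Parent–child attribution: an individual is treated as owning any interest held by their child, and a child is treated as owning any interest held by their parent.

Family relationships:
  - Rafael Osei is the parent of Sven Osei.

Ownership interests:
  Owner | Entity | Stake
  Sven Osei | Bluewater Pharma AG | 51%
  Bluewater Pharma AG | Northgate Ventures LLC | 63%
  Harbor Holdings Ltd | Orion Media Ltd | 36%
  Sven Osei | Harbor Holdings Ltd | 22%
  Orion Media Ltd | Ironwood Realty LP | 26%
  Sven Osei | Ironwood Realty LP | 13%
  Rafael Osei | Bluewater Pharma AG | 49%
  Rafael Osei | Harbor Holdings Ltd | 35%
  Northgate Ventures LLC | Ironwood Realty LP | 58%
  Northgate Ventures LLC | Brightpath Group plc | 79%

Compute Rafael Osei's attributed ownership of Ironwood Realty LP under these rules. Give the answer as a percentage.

54.8752%

By parent–child attribution (R3), Rafael Osei is treated as also owning Sven Osei's interest in Bluewater Pharma AG, giving 49% + 51% = 100%.
By parent–child attribution (R3), Rafael Osei is treated as also owning Sven Osei's interest in Harbor Holdings Ltd, giving 35% + 22% = 57%.
By parent–child attribution (R3), Rafael Osei is treated as owning Sven Osei's 13% interest in Ironwood Realty LP.
Chain via Bluewater Pharma AG → Northgate Ventures LLC (R2): 100% × 63% × 58% = 36.54% of Ironwood Realty LP.
Chain via Harbor Holdings Ltd → Orion Media Ltd (R2): 57% × 36% × 26% = 5.3352% of Ironwood Realty LP.
Direct interest in Ironwood Realty LP: 13%.
Aggregating (R1): 36.54% + 5.3352% + 13% = 54.8752%.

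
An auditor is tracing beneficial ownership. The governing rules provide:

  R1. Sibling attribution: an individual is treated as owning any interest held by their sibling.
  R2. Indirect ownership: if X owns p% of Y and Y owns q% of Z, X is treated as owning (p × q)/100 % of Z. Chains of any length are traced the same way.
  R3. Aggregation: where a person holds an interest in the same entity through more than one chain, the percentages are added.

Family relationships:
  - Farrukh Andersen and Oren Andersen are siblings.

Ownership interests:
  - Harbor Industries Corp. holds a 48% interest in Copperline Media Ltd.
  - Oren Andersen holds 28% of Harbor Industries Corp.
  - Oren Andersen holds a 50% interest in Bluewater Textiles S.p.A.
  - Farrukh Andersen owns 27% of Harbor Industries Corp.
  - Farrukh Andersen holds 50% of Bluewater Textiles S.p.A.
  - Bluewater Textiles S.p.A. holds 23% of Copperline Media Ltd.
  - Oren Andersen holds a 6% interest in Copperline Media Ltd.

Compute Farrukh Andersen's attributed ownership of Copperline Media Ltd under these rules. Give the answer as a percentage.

By sibling attribution (R1), Farrukh Andersen is treated as also owning Oren Andersen's interest in Bluewater Textiles S.p.A, giving 50% + 50% = 100%.
By sibling attribution (R1), Farrukh Andersen is treated as also owning Oren Andersen's interest in Harbor Industries Corp, giving 27% + 28% = 55%.
By sibling attribution (R1), Farrukh Andersen is treated as owning Oren Andersen's 6% interest in Copperline Media Ltd.
Chain via Bluewater Textiles S.p.A. (R2): 100% × 23% = 23% of Copperline Media Ltd.
Chain via Harbor Industries Corp. (R2): 55% × 48% = 26.4% of Copperline Media Ltd.
Direct interest in Copperline Media Ltd: 6%.
Aggregating (R3): 23% + 26.4% + 6% = 55.4%.

55.4%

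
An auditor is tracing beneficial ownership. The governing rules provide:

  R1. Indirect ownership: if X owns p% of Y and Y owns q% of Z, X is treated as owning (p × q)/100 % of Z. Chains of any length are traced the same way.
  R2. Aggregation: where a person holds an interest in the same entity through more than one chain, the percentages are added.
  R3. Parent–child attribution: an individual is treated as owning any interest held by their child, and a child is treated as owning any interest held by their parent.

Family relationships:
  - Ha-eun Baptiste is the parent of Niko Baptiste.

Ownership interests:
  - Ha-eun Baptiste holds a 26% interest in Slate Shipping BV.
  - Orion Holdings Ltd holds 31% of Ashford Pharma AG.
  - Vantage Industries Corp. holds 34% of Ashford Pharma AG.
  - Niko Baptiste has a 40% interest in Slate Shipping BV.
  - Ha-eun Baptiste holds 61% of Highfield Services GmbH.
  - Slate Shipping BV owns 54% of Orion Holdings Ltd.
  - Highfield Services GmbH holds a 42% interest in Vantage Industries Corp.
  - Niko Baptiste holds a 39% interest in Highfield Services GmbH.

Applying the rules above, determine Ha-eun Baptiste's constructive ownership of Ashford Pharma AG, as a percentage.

By parent–child attribution (R3), Ha-eun Baptiste is treated as also owning Niko Baptiste's interest in Slate Shipping BV, giving 26% + 40% = 66%.
By parent–child attribution (R3), Ha-eun Baptiste is treated as also owning Niko Baptiste's interest in Highfield Services GmbH, giving 61% + 39% = 100%.
Chain via Slate Shipping BV → Orion Holdings Ltd (R1): 66% × 54% × 31% = 11.0484% of Ashford Pharma AG.
Chain via Highfield Services GmbH → Vantage Industries Corp. (R1): 100% × 42% × 34% = 14.28% of Ashford Pharma AG.
Aggregating (R2): 11.0484% + 14.28% = 25.3284%.

25.3284%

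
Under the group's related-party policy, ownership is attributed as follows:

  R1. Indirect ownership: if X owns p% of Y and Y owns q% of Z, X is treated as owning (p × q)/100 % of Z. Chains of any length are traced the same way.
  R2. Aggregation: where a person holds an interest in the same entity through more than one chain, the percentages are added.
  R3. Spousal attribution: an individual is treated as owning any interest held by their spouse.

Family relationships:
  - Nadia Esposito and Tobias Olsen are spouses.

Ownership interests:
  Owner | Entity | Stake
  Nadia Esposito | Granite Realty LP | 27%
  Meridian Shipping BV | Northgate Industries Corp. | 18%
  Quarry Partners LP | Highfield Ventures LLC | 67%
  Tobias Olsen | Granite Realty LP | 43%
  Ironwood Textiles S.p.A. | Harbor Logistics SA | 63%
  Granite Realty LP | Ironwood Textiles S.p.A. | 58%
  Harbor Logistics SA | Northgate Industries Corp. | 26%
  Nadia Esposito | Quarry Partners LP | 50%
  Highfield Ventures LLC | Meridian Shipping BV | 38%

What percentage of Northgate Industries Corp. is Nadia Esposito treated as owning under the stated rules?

8.94168%

By spousal attribution (R3), Nadia Esposito is treated as also owning Tobias Olsen's interest in Granite Realty LP, giving 27% + 43% = 70%.
Chain via Quarry Partners LP → Highfield Ventures LLC → Meridian Shipping BV (R1): 50% × 67% × 38% × 18% = 2.2914% of Northgate Industries Corp.
Chain via Granite Realty LP → Ironwood Textiles S.p.A. → Harbor Logistics SA (R1): 70% × 58% × 63% × 26% = 6.65028% of Northgate Industries Corp.
Aggregating (R2): 2.2914% + 6.65028% = 8.94168%.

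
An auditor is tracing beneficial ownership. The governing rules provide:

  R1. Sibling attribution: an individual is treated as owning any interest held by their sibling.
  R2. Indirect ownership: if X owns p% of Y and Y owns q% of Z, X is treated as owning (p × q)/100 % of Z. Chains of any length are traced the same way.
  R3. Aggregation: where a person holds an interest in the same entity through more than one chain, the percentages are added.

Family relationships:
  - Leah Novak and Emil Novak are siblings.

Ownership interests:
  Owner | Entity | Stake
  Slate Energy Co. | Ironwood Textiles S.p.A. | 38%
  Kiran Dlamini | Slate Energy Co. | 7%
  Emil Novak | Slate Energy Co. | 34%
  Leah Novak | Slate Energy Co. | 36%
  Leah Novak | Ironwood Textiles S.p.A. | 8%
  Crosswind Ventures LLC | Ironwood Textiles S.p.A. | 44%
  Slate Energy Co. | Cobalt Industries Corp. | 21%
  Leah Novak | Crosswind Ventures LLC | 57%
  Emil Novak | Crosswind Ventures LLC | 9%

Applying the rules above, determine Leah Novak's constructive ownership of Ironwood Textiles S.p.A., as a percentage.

By sibling attribution (R1), Leah Novak is treated as also owning Emil Novak's interest in Slate Energy Co, giving 36% + 34% = 70%.
By sibling attribution (R1), Leah Novak is treated as also owning Emil Novak's interest in Crosswind Ventures LLC, giving 57% + 9% = 66%.
Chain via Slate Energy Co. (R2): 70% × 38% = 26.6% of Ironwood Textiles S.p.A.
Chain via Crosswind Ventures LLC (R2): 66% × 44% = 29.04% of Ironwood Textiles S.p.A.
Direct interest in Ironwood Textiles S.p.A: 8%.
Aggregating (R3): 26.6% + 29.04% + 8% = 63.64%.

63.64%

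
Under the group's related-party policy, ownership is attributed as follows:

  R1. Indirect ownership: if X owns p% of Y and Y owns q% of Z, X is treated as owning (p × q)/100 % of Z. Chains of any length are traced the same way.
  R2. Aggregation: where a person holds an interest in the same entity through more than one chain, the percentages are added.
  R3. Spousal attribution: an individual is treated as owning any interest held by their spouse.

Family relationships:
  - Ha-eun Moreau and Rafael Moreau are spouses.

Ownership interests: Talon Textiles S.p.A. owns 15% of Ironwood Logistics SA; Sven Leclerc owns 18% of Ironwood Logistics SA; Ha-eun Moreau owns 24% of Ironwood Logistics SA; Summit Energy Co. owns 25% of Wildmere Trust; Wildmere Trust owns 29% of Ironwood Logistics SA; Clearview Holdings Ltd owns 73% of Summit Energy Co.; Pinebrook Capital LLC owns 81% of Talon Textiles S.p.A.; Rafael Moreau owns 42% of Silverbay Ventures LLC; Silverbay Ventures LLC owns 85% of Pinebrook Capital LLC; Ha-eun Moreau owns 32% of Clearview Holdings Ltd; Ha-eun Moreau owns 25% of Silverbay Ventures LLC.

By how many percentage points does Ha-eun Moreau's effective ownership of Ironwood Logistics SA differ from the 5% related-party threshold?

By spousal attribution (R3), Ha-eun Moreau is treated as also owning Rafael Moreau's interest in Silverbay Ventures LLC, giving 25% + 42% = 67%.
Chain via Silverbay Ventures LLC → Pinebrook Capital LLC → Talon Textiles S.p.A. (R1): 67% × 85% × 81% × 15% = 6.919425% of Ironwood Logistics SA.
Chain via Clearview Holdings Ltd → Summit Energy Co. → Wildmere Trust (R1): 32% × 73% × 25% × 29% = 1.6936% of Ironwood Logistics SA.
Direct interest in Ironwood Logistics SA: 24%.
Aggregating (R2): 6.919425% + 1.6936% + 24% = 32.613025%.
32.613025% exceeds the 5% threshold by 27.613025 percentage points.

27.613025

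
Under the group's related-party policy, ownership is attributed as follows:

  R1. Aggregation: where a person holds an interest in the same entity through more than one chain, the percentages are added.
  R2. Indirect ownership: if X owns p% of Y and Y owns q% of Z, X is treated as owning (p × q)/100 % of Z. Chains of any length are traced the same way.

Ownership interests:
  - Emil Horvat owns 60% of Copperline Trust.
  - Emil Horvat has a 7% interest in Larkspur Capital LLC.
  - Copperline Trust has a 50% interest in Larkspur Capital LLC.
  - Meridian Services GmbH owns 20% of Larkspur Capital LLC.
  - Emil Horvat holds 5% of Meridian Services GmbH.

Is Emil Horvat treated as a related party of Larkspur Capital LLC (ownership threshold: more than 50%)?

Chain via Copperline Trust (R2): 60% × 50% = 30% of Larkspur Capital LLC.
Chain via Meridian Services GmbH (R2): 5% × 20% = 1% of Larkspur Capital LLC.
Direct interest in Larkspur Capital LLC: 7%.
Aggregating (R1): 30% + 1% + 7% = 38%.
38% does not exceed the 50% threshold, so Emil is not a related party to Larkspur Capital LLC.

No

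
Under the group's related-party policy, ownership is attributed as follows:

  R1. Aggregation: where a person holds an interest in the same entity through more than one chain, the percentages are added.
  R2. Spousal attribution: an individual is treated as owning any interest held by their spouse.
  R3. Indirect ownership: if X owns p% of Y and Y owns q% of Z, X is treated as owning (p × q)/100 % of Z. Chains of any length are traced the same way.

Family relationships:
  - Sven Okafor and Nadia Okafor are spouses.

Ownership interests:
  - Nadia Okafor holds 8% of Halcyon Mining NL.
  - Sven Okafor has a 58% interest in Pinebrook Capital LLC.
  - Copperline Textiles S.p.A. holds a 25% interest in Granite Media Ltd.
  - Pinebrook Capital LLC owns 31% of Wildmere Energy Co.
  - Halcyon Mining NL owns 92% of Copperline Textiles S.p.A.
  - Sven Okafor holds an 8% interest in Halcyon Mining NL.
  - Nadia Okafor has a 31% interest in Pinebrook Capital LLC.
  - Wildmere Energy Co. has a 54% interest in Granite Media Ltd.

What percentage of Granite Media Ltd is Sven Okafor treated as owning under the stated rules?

By spousal attribution (R2), Sven Okafor is treated as also owning Nadia Okafor's interest in Pinebrook Capital LLC, giving 58% + 31% = 89%.
By spousal attribution (R2), Sven Okafor is treated as also owning Nadia Okafor's interest in Halcyon Mining NL, giving 8% + 8% = 16%.
Chain via Pinebrook Capital LLC → Wildmere Energy Co. (R3): 89% × 31% × 54% = 14.8986% of Granite Media Ltd.
Chain via Halcyon Mining NL → Copperline Textiles S.p.A. (R3): 16% × 92% × 25% = 3.68% of Granite Media Ltd.
Aggregating (R1): 14.8986% + 3.68% = 18.5786%.

18.5786%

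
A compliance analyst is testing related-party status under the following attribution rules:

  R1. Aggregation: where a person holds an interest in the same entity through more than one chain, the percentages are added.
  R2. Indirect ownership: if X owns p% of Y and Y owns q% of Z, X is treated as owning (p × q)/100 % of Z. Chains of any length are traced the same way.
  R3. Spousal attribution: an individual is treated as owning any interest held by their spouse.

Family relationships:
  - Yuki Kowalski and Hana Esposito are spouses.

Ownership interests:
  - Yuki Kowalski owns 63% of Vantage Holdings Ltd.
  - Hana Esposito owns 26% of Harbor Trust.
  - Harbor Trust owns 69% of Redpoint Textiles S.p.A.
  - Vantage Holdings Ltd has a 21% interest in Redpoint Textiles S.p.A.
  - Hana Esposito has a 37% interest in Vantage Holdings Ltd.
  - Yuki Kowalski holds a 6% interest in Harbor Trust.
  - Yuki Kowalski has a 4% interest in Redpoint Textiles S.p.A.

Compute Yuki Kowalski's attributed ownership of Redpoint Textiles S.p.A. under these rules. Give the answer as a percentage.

47.08%

By spousal attribution (R3), Yuki Kowalski is treated as also owning Hana Esposito's interest in Harbor Trust, giving 6% + 26% = 32%.
By spousal attribution (R3), Yuki Kowalski is treated as also owning Hana Esposito's interest in Vantage Holdings Ltd, giving 63% + 37% = 100%.
Chain via Harbor Trust (R2): 32% × 69% = 22.08% of Redpoint Textiles S.p.A.
Chain via Vantage Holdings Ltd (R2): 100% × 21% = 21% of Redpoint Textiles S.p.A.
Direct interest in Redpoint Textiles S.p.A: 4%.
Aggregating (R1): 22.08% + 21% + 4% = 47.08%.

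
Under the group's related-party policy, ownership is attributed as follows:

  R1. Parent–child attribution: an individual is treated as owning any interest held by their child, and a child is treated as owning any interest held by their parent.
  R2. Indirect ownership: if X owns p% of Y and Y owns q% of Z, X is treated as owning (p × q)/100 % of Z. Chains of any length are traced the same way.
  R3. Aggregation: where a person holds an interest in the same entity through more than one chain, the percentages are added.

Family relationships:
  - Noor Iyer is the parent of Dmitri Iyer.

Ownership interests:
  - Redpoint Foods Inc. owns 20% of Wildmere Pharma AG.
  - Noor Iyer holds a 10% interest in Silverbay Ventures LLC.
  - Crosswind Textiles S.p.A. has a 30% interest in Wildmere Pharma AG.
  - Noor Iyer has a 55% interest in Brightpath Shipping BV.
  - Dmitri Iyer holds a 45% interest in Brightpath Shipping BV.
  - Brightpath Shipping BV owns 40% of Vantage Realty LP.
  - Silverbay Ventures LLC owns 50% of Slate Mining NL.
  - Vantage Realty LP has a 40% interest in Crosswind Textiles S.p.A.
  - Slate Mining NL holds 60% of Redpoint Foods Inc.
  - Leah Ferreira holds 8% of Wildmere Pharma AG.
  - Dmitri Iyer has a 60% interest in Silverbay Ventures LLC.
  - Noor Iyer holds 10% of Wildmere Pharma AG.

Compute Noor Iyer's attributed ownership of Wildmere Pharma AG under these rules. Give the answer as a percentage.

19%

By parent–child attribution (R1), Noor Iyer is treated as also owning Dmitri Iyer's interest in Brightpath Shipping BV, giving 55% + 45% = 100%.
By parent–child attribution (R1), Noor Iyer is treated as also owning Dmitri Iyer's interest in Silverbay Ventures LLC, giving 10% + 60% = 70%.
Chain via Brightpath Shipping BV → Vantage Realty LP → Crosswind Textiles S.p.A. (R2): 100% × 40% × 40% × 30% = 4.8% of Wildmere Pharma AG.
Chain via Silverbay Ventures LLC → Slate Mining NL → Redpoint Foods Inc. (R2): 70% × 50% × 60% × 20% = 4.2% of Wildmere Pharma AG.
Direct interest in Wildmere Pharma AG: 10%.
Aggregating (R3): 4.8% + 4.2% + 10% = 19%.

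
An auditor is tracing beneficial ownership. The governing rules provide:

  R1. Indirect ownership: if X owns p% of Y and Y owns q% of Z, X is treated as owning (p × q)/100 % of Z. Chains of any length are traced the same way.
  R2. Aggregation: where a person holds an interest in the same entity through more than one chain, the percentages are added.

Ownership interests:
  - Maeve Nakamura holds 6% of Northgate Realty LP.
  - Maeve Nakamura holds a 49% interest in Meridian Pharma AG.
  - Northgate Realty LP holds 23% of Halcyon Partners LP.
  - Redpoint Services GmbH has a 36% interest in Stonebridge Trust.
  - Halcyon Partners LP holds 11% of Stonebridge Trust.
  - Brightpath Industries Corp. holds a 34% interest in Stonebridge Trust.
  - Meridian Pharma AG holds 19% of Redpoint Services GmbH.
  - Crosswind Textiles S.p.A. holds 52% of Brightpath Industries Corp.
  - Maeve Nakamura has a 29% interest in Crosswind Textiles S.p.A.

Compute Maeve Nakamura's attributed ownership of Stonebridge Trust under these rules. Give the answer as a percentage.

8.6306%

Chain via Meridian Pharma AG → Redpoint Services GmbH (R1): 49% × 19% × 36% = 3.3516% of Stonebridge Trust.
Chain via Northgate Realty LP → Halcyon Partners LP (R1): 6% × 23% × 11% = 0.1518% of Stonebridge Trust.
Chain via Crosswind Textiles S.p.A. → Brightpath Industries Corp. (R1): 29% × 52% × 34% = 5.1272% of Stonebridge Trust.
Aggregating (R2): 3.3516% + 0.1518% + 5.1272% = 8.6306%.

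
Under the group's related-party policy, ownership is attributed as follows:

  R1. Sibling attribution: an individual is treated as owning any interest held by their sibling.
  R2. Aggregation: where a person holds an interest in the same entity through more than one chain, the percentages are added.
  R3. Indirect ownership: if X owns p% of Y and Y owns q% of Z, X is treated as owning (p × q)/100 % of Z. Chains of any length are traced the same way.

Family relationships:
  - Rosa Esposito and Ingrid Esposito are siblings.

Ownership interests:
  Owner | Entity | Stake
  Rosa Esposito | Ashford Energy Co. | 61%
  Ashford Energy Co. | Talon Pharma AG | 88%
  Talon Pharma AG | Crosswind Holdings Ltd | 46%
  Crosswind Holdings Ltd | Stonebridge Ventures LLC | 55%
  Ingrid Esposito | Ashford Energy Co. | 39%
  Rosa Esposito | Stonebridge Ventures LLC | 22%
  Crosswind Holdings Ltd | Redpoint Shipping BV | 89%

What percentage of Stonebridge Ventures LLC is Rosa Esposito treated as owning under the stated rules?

44.264%

By sibling attribution (R1), Rosa Esposito is treated as also owning Ingrid Esposito's interest in Ashford Energy Co, giving 61% + 39% = 100%.
Chain via Ashford Energy Co. → Talon Pharma AG → Crosswind Holdings Ltd (R3): 100% × 88% × 46% × 55% = 22.264% of Stonebridge Ventures LLC.
Direct interest in Stonebridge Ventures LLC: 22%.
Aggregating (R2): 22.264% + 22% = 44.264%.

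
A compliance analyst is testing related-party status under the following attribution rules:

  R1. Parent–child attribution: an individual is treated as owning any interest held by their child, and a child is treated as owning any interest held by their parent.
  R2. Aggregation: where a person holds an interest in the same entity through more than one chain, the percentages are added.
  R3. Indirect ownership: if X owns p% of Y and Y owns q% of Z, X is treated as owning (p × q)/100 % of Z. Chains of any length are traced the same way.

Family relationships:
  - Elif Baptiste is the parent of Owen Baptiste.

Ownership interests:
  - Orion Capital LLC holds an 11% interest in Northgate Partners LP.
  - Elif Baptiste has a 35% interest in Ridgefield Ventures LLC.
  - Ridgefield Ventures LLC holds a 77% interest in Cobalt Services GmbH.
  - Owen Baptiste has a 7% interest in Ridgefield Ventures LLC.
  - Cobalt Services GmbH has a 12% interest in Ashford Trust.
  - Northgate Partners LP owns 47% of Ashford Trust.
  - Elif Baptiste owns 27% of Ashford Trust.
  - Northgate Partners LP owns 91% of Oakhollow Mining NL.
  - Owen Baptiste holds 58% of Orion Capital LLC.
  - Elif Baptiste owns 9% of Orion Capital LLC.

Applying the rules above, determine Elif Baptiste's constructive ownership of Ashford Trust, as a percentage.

By parent–child attribution (R1), Elif Baptiste is treated as also owning Owen Baptiste's interest in Orion Capital LLC, giving 9% + 58% = 67%.
By parent–child attribution (R1), Elif Baptiste is treated as also owning Owen Baptiste's interest in Ridgefield Ventures LLC, giving 35% + 7% = 42%.
Chain via Orion Capital LLC → Northgate Partners LP (R3): 67% × 11% × 47% = 3.4639% of Ashford Trust.
Chain via Ridgefield Ventures LLC → Cobalt Services GmbH (R3): 42% × 77% × 12% = 3.8808% of Ashford Trust.
Direct interest in Ashford Trust: 27%.
Aggregating (R2): 3.4639% + 3.8808% + 27% = 34.3447%.

34.3447%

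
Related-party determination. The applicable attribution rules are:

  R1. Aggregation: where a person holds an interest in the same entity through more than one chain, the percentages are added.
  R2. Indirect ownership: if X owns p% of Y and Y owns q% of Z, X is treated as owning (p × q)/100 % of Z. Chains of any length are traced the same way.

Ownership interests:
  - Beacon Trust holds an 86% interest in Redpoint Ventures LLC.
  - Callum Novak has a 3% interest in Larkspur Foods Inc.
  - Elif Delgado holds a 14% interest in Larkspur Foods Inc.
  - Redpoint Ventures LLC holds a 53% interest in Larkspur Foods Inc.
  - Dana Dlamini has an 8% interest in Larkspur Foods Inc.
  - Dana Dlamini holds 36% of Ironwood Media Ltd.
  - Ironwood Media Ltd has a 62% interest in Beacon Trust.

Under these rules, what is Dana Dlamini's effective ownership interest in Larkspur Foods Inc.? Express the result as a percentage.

18.173456%

Chain via Ironwood Media Ltd → Beacon Trust → Redpoint Ventures LLC (R2): 36% × 62% × 86% × 53% = 10.173456% of Larkspur Foods Inc.
Direct interest in Larkspur Foods Inc: 8%.
Aggregating (R1): 10.173456% + 8% = 18.173456%.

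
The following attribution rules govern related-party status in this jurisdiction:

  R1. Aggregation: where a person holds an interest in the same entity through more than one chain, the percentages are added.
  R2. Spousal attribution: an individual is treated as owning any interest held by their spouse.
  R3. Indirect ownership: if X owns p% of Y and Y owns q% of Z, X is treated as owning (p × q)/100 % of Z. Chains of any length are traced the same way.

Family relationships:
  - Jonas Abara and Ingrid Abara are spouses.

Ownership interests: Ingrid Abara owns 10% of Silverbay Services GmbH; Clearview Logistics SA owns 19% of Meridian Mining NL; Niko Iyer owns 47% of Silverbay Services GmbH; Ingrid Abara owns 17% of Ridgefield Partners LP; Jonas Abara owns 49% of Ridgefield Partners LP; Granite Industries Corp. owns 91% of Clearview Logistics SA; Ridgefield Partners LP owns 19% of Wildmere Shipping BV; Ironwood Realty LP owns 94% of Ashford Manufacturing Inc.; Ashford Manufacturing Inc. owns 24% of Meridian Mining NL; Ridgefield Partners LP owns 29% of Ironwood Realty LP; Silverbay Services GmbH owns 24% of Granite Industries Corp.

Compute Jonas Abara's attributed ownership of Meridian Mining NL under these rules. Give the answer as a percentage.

4.732944%

By spousal attribution (R2), Jonas Abara is treated as also owning Ingrid Abara's interest in Ridgefield Partners LP, giving 49% + 17% = 66%.
By spousal attribution (R2), Jonas Abara is treated as owning Ingrid Abara's 10% interest in Silverbay Services GmbH.
Chain via Ridgefield Partners LP → Ironwood Realty LP → Ashford Manufacturing Inc. (R3): 66% × 29% × 94% × 24% = 4.317984% of Meridian Mining NL.
Chain via Silverbay Services GmbH → Granite Industries Corp. → Clearview Logistics SA (R3): 10% × 24% × 91% × 19% = 0.41496% of Meridian Mining NL.
Aggregating (R1): 4.317984% + 0.41496% = 4.732944%.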